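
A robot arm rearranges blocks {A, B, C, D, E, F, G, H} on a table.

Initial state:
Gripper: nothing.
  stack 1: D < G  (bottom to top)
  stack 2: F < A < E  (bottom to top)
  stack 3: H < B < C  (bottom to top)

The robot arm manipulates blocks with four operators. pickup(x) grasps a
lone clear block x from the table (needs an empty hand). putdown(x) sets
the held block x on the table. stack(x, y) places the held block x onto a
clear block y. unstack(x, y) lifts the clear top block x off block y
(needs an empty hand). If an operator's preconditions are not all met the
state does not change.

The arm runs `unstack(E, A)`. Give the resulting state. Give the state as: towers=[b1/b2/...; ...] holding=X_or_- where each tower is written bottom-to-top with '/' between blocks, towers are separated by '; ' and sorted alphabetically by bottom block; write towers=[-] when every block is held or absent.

towers=[D/G; F/A; H/B/C] holding=E

before: towers=[D/G; F/A/E; H/B/C] holding=-
pre[unstack(E, A)]: on(E,A) ✓, clear(E) ✓, handempty ✓
all met → apply unstack(E, A)
after:  towers=[D/G; F/A; H/B/C] holding=E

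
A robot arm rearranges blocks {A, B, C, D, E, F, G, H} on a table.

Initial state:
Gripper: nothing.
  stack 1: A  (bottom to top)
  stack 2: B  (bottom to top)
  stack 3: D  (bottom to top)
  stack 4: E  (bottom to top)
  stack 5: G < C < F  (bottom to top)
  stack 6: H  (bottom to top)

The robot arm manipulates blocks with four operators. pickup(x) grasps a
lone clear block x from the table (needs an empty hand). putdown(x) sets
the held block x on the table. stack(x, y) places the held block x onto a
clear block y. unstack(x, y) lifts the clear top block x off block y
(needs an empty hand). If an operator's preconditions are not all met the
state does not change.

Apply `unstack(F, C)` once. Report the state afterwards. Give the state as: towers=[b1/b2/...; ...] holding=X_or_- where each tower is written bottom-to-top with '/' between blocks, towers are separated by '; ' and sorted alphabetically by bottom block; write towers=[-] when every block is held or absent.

before: towers=[A; B; D; E; G/C/F; H] holding=-
pre[unstack(F, C)]: on(F,C) ok, clear(F) ok, handempty ok
all met → apply unstack(F, C)
after:  towers=[A; B; D; E; G/C; H] holding=F

towers=[A; B; D; E; G/C; H] holding=F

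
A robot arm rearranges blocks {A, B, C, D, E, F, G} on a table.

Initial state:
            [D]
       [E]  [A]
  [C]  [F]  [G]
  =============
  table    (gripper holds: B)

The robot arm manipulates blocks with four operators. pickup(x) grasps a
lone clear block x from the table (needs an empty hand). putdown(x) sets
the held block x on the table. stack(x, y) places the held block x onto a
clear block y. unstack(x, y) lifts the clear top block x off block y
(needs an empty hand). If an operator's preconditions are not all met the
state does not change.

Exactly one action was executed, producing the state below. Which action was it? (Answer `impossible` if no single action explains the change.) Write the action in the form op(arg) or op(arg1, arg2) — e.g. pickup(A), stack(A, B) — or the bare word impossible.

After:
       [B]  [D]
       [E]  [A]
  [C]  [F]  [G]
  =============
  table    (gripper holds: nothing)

stack(B, E)

target: towers=[C; F/E/B; G/A/D] holding=-
        putdown(B) → towers=[B; C; F/E; G/A/D] holding=-
       stack(B, D) → towers=[C; F/E; G/A/D/B] holding=-
       stack(B, E) → towers=[C; F/E/B; G/A/D] holding=-  ← match
       stack(B, C) → towers=[C/B; F/E; G/A/D] holding=-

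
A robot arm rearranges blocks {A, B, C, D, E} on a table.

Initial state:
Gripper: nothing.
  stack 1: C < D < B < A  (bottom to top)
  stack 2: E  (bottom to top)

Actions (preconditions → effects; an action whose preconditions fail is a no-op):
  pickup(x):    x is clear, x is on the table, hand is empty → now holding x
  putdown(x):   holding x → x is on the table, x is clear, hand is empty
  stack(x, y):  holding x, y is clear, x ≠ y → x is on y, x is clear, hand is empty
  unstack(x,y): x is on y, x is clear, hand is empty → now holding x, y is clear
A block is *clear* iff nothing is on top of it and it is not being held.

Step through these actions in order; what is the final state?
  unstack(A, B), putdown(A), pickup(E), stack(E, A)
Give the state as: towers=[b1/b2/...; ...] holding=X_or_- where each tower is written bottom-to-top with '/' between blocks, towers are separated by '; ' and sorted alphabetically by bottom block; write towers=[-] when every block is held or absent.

towers=[A/E; C/D/B] holding=-

step 1 (unstack(A, B)): towers=[C/D/B; E] holding=A
step 2 (putdown(A)): towers=[A; C/D/B; E] holding=-
step 3 (pickup(E)): towers=[A; C/D/B] holding=E
step 4 (stack(E, A)): towers=[A/E; C/D/B] holding=-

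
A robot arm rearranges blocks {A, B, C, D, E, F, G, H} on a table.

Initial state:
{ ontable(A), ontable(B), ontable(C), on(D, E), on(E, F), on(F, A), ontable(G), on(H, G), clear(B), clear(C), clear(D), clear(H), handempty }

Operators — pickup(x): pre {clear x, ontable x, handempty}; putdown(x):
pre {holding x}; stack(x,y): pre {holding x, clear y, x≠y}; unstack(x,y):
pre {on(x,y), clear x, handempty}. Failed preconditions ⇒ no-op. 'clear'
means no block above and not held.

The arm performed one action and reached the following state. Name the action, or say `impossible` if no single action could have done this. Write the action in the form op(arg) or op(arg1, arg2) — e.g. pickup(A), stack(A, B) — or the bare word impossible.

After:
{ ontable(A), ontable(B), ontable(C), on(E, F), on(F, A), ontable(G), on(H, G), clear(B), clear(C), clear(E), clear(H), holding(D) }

unstack(D, E)

target: towers=[A/F/E; B; C; G/H] holding=D
     unstack(H, G) → towers=[A/F/E/D; B; C; G] holding=H
         pickup(B) → towers=[A/F/E/D; C; G/H] holding=B
     unstack(D, E) → towers=[A/F/E; B; C; G/H] holding=D  ← match
         pickup(C) → towers=[A/F/E/D; B; G/H] holding=C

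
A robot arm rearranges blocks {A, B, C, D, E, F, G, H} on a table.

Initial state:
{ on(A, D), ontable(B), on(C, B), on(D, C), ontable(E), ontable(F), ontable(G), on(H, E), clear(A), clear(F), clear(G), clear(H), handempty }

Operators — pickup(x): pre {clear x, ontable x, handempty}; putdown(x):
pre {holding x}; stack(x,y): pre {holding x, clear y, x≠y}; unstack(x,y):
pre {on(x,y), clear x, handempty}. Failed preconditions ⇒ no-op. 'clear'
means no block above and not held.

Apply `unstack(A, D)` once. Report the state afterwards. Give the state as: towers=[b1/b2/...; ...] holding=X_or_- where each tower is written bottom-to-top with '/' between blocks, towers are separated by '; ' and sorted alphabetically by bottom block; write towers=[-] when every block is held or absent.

before: towers=[B/C/D/A; E/H; F; G] holding=-
pre[unstack(A, D)]: on(A,D) ok, clear(A) ok, handempty ok
all met → apply unstack(A, D)
after:  towers=[B/C/D; E/H; F; G] holding=A

towers=[B/C/D; E/H; F; G] holding=A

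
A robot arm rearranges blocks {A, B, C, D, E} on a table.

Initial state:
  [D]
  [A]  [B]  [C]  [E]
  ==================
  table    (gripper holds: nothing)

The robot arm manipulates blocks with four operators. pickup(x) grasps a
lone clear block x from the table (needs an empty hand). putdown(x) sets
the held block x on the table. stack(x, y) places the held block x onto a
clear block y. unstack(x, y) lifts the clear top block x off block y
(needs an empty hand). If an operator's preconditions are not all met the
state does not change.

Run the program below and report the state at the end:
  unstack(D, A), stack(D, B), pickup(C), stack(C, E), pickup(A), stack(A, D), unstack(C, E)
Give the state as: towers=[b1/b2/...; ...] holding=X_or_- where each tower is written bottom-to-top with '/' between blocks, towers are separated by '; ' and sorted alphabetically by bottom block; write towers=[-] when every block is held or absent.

step 1 (unstack(D, A)): towers=[A; B; C; E] holding=D
step 2 (stack(D, B)): towers=[A; B/D; C; E] holding=-
step 3 (pickup(C)): towers=[A; B/D; E] holding=C
step 4 (stack(C, E)): towers=[A; B/D; E/C] holding=-
step 5 (pickup(A)): towers=[B/D; E/C] holding=A
step 6 (stack(A, D)): towers=[B/D/A; E/C] holding=-
step 7 (unstack(C, E)): towers=[B/D/A; E] holding=C

towers=[B/D/A; E] holding=C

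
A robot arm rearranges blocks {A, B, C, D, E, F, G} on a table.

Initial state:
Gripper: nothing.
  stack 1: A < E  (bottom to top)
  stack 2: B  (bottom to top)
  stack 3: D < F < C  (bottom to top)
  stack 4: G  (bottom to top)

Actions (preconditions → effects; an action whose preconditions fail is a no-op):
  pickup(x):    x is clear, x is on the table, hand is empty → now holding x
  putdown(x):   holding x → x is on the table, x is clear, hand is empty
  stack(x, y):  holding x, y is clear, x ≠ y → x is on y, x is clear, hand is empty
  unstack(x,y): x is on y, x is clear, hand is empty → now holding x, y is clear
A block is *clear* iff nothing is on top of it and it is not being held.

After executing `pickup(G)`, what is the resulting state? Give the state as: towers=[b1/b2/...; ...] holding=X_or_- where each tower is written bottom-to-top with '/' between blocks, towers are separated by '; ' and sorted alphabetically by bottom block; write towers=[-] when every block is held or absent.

towers=[A/E; B; D/F/C] holding=G

before: towers=[A/E; B; D/F/C; G] holding=-
pre[pickup(G)]: clear(G) ok, ontable(G) ok, handempty ok
all met → apply pickup(G)
after:  towers=[A/E; B; D/F/C] holding=G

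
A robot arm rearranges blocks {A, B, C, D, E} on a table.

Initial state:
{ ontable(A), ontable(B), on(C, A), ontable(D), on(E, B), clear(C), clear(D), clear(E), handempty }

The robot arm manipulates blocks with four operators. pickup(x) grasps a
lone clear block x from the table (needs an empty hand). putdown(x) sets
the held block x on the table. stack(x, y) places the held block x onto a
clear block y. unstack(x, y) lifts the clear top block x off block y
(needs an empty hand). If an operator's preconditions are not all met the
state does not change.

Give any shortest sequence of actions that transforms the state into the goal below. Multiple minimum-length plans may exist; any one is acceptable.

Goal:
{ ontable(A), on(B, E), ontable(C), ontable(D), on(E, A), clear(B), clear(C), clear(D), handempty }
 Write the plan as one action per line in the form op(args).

step 1 (unstack(C, A)): towers=[A; B/E; D] holding=C
step 2 (putdown(C)): towers=[A; B/E; C; D] holding=-
step 3 (unstack(E, B)): towers=[A; B; C; D] holding=E
step 4 (stack(E, A)): towers=[A/E; B; C; D] holding=-
step 5 (pickup(B)): towers=[A/E; C; D] holding=B
step 6 (stack(B, E)): towers=[A/E/B; C; D] holding=-
goal check: towers=[A/E/B; C; D] holding=- — reached (length 6, optimal by BFS)

unstack(C, A)
putdown(C)
unstack(E, B)
stack(E, A)
pickup(B)
stack(B, E)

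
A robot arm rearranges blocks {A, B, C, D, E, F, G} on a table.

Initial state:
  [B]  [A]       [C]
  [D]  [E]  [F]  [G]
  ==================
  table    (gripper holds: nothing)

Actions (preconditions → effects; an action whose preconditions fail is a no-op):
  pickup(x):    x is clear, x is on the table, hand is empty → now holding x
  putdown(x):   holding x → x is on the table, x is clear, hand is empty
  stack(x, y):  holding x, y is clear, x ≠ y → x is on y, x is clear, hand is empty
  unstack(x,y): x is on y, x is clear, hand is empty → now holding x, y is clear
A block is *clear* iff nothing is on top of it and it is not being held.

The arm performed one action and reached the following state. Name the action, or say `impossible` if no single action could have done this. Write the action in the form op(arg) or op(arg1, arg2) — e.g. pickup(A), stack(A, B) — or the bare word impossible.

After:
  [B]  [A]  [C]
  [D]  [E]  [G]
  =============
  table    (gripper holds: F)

target: towers=[D/B; E/A; G/C] holding=F
     unstack(B, D) → towers=[D; E/A; F; G/C] holding=B
         pickup(F) → towers=[D/B; E/A; G/C] holding=F  ← match
     unstack(A, E) → towers=[D/B; E; F; G/C] holding=A
     unstack(C, G) → towers=[D/B; E/A; F; G] holding=C

pickup(F)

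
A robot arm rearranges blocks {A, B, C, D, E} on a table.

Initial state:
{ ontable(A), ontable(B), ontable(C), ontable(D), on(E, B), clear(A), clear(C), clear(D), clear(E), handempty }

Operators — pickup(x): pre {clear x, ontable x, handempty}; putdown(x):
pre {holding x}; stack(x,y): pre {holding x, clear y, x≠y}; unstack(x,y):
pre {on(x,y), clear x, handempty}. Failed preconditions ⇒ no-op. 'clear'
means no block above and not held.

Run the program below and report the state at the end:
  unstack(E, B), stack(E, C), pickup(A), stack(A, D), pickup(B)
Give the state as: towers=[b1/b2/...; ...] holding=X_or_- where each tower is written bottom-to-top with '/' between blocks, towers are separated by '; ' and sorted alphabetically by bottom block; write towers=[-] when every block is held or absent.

step 1 (unstack(E, B)): towers=[A; B; C; D] holding=E
step 2 (stack(E, C)): towers=[A; B; C/E; D] holding=-
step 3 (pickup(A)): towers=[B; C/E; D] holding=A
step 4 (stack(A, D)): towers=[B; C/E; D/A] holding=-
step 5 (pickup(B)): towers=[C/E; D/A] holding=B

towers=[C/E; D/A] holding=B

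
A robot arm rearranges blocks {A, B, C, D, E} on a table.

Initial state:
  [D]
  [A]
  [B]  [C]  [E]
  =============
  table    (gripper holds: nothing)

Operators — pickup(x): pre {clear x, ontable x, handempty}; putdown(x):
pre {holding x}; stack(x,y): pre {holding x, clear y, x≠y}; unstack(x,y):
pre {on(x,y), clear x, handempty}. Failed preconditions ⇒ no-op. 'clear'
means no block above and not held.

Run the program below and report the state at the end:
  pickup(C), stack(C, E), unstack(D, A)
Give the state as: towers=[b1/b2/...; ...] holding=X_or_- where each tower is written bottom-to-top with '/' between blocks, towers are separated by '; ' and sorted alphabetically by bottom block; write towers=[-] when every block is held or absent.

towers=[B/A; E/C] holding=D

step 1 (pickup(C)): towers=[B/A/D; E] holding=C
step 2 (stack(C, E)): towers=[B/A/D; E/C] holding=-
step 3 (unstack(D, A)): towers=[B/A; E/C] holding=D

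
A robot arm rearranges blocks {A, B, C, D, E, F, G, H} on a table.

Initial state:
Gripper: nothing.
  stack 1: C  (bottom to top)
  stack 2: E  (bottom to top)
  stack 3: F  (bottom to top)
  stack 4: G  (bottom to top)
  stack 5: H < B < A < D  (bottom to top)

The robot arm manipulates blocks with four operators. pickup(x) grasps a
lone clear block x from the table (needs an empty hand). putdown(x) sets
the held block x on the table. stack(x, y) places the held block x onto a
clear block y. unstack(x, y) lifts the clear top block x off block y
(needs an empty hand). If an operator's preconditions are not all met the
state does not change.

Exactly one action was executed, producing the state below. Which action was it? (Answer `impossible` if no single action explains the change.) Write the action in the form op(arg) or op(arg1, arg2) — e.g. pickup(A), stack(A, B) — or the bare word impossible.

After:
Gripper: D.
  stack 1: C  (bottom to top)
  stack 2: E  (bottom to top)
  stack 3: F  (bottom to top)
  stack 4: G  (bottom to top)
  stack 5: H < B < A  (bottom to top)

target: towers=[C; E; F; G; H/B/A] holding=D
         pickup(G) → towers=[C; E; F; H/B/A/D] holding=G
         pickup(E) → towers=[C; F; G; H/B/A/D] holding=E
         pickup(F) → towers=[C; E; G; H/B/A/D] holding=F
     unstack(D, A) → towers=[C; E; F; G; H/B/A] holding=D  ← match
         pickup(C) → towers=[E; F; G; H/B/A/D] holding=C

unstack(D, A)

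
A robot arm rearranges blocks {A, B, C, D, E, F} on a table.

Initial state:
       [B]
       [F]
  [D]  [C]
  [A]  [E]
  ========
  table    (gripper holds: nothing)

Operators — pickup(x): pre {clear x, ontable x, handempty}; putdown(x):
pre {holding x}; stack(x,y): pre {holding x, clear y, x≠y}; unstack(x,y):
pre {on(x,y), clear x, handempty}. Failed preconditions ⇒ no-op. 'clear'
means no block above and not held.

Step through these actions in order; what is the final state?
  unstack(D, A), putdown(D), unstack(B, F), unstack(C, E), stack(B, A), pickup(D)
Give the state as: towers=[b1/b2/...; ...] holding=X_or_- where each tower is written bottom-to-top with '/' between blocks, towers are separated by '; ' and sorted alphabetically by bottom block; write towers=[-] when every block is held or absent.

step 1 (unstack(D, A)): towers=[A; E/C/F/B] holding=D
step 2 (putdown(D)): towers=[A; D; E/C/F/B] holding=-
step 3 (unstack(B, F)): towers=[A; D; E/C/F] holding=B
step 4 (unstack(C, E)) [no-op]: towers=[A; D; E/C/F] holding=B
step 5 (stack(B, A)): towers=[A/B; D; E/C/F] holding=-
step 6 (pickup(D)): towers=[A/B; E/C/F] holding=D

towers=[A/B; E/C/F] holding=D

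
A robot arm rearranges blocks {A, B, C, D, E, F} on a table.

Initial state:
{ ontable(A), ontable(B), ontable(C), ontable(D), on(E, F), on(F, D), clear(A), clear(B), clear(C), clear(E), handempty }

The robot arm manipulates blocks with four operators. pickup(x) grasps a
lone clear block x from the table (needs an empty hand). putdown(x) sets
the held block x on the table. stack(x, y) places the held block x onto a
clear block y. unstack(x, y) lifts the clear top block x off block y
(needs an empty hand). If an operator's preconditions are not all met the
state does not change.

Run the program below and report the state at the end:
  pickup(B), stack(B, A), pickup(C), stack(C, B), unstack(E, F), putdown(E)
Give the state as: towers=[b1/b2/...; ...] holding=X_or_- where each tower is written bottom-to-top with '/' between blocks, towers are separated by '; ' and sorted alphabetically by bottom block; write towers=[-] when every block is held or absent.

step 1 (pickup(B)): towers=[A; C; D/F/E] holding=B
step 2 (stack(B, A)): towers=[A/B; C; D/F/E] holding=-
step 3 (pickup(C)): towers=[A/B; D/F/E] holding=C
step 4 (stack(C, B)): towers=[A/B/C; D/F/E] holding=-
step 5 (unstack(E, F)): towers=[A/B/C; D/F] holding=E
step 6 (putdown(E)): towers=[A/B/C; D/F; E] holding=-

towers=[A/B/C; D/F; E] holding=-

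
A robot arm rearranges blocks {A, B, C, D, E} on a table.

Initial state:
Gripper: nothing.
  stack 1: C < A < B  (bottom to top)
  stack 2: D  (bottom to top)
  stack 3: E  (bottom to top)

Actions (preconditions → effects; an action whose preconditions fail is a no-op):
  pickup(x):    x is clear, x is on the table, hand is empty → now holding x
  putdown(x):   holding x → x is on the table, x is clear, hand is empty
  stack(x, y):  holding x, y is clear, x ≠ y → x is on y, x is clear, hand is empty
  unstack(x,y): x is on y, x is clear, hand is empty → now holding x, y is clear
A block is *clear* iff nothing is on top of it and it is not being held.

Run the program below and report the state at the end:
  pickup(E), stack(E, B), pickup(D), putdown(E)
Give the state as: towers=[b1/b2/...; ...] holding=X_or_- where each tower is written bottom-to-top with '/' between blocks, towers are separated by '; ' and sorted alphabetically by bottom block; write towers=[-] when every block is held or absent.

step 1 (pickup(E)): towers=[C/A/B; D] holding=E
step 2 (stack(E, B)): towers=[C/A/B/E; D] holding=-
step 3 (pickup(D)): towers=[C/A/B/E] holding=D
step 4 (putdown(E)) [no-op]: towers=[C/A/B/E] holding=D

towers=[C/A/B/E] holding=D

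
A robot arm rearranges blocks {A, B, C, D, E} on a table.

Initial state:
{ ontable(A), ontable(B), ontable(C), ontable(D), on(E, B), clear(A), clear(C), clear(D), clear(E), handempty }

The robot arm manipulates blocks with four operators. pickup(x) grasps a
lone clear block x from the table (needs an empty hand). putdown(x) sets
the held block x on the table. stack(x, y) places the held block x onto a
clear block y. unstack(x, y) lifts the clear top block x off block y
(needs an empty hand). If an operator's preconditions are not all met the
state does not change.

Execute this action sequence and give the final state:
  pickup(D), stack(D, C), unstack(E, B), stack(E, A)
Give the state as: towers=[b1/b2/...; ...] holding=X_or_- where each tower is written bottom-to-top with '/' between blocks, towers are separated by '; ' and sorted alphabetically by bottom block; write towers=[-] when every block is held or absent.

step 1 (pickup(D)): towers=[A; B/E; C] holding=D
step 2 (stack(D, C)): towers=[A; B/E; C/D] holding=-
step 3 (unstack(E, B)): towers=[A; B; C/D] holding=E
step 4 (stack(E, A)): towers=[A/E; B; C/D] holding=-

towers=[A/E; B; C/D] holding=-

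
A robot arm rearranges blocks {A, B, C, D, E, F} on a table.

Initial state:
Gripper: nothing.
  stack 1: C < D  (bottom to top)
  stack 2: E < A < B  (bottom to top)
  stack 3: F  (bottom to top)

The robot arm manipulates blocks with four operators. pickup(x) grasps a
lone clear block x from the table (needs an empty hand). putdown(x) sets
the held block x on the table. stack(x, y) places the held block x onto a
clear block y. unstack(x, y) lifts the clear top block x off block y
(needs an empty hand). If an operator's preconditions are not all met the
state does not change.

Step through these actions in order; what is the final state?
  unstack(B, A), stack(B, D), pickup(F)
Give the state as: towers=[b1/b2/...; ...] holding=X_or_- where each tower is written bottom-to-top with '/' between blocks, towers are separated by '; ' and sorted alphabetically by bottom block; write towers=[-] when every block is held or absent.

towers=[C/D/B; E/A] holding=F

step 1 (unstack(B, A)): towers=[C/D; E/A; F] holding=B
step 2 (stack(B, D)): towers=[C/D/B; E/A; F] holding=-
step 3 (pickup(F)): towers=[C/D/B; E/A] holding=F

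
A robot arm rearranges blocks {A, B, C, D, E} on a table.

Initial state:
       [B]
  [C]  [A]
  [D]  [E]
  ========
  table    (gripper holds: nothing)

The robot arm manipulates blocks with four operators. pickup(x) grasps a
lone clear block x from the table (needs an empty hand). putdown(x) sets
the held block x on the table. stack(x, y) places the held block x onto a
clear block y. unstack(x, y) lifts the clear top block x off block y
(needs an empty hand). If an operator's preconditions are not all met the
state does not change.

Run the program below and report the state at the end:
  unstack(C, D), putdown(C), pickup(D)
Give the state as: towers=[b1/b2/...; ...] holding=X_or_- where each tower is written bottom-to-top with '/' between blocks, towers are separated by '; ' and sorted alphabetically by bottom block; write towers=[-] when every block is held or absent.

step 1 (unstack(C, D)): towers=[D; E/A/B] holding=C
step 2 (putdown(C)): towers=[C; D; E/A/B] holding=-
step 3 (pickup(D)): towers=[C; E/A/B] holding=D

towers=[C; E/A/B] holding=D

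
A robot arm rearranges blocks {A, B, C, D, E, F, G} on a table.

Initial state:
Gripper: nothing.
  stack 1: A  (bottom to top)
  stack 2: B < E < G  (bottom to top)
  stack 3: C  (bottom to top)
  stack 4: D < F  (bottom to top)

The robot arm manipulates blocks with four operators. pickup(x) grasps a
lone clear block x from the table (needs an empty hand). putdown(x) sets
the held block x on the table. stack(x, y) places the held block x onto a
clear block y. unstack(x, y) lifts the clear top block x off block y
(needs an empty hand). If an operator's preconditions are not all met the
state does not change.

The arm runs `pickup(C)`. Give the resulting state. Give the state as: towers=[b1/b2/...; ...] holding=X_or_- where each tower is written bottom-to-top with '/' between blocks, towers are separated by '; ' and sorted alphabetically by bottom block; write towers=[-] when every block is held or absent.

before: towers=[A; B/E/G; C; D/F] holding=-
pre[pickup(C)]: clear(C) ok, ontable(C) ok, handempty ok
all met → apply pickup(C)
after:  towers=[A; B/E/G; D/F] holding=C

towers=[A; B/E/G; D/F] holding=C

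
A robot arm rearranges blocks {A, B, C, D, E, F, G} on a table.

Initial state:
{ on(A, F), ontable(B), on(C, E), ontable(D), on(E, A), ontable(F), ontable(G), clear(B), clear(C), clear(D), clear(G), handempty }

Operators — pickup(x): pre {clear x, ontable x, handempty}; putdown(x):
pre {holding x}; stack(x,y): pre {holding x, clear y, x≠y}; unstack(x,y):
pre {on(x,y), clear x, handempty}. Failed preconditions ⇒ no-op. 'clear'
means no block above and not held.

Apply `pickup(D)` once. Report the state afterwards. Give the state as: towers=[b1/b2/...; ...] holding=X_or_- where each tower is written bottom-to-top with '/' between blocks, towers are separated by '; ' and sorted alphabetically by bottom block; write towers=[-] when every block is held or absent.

before: towers=[B; D; F/A/E/C; G] holding=-
pre[pickup(D)]: clear(D) ✓, ontable(D) ✓, handempty ✓
all met → apply pickup(D)
after:  towers=[B; F/A/E/C; G] holding=D

towers=[B; F/A/E/C; G] holding=D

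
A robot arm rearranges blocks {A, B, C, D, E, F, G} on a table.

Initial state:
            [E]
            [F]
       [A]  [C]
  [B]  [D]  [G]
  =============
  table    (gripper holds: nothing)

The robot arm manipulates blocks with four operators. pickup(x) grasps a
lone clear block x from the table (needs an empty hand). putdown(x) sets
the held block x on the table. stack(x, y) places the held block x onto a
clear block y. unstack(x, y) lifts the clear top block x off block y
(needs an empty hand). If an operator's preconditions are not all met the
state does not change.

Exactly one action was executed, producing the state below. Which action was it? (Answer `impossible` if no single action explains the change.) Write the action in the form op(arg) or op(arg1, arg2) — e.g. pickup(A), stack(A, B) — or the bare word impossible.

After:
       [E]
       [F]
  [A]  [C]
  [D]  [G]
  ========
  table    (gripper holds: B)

target: towers=[D/A; G/C/F/E] holding=B
         pickup(B) → towers=[D/A; G/C/F/E] holding=B  ← match
     unstack(A, D) → towers=[B; D; G/C/F/E] holding=A
     unstack(E, F) → towers=[B; D/A; G/C/F] holding=E

pickup(B)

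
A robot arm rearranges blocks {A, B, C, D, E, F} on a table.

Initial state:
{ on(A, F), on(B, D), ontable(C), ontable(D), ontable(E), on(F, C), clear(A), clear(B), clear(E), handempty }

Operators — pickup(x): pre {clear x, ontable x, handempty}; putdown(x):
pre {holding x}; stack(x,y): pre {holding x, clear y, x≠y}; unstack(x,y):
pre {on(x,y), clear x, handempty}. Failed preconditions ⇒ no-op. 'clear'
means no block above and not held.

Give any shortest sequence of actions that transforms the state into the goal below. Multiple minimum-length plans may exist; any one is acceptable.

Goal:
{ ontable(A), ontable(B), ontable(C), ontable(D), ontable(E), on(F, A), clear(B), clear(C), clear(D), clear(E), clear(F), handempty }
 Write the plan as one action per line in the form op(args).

step 1 (unstack(B, D)): towers=[C/F/A; D; E] holding=B
step 2 (putdown(B)): towers=[B; C/F/A; D; E] holding=-
step 3 (unstack(A, F)): towers=[B; C/F; D; E] holding=A
step 4 (putdown(A)): towers=[A; B; C/F; D; E] holding=-
step 5 (unstack(F, C)): towers=[A; B; C; D; E] holding=F
step 6 (stack(F, A)): towers=[A/F; B; C; D; E] holding=-
goal check: towers=[A/F; B; C; D; E] holding=- — reached (length 6, optimal by BFS)

unstack(B, D)
putdown(B)
unstack(A, F)
putdown(A)
unstack(F, C)
stack(F, A)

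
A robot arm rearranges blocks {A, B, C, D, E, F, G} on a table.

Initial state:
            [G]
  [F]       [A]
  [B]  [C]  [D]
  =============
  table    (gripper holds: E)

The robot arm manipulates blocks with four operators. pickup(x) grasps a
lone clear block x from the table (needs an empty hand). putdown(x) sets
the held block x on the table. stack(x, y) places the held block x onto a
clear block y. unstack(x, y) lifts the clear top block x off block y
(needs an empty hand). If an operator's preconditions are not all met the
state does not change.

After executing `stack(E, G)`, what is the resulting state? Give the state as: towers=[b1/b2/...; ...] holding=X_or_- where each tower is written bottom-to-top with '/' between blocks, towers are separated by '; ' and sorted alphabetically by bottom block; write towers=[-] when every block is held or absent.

towers=[B/F; C; D/A/G/E] holding=-

before: towers=[B/F; C; D/A/G] holding=E
pre[stack(E, G)]: holding(E) yes, clear(G) yes, E≠G yes
all met → apply stack(E, G)
after:  towers=[B/F; C; D/A/G/E] holding=-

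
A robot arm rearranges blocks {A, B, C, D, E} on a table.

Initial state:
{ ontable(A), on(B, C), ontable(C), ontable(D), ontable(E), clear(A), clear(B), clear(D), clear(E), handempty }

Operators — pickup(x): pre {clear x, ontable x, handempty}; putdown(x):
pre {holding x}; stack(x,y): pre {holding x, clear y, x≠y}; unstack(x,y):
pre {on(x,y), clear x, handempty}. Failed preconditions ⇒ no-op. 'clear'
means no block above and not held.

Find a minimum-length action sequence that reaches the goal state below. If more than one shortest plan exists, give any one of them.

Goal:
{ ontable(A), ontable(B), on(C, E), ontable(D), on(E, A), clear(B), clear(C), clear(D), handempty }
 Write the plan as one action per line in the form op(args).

unstack(B, C)
putdown(B)
pickup(E)
stack(E, A)
pickup(C)
stack(C, E)

step 1 (unstack(B, C)): towers=[A; C; D; E] holding=B
step 2 (putdown(B)): towers=[A; B; C; D; E] holding=-
step 3 (pickup(E)): towers=[A; B; C; D] holding=E
step 4 (stack(E, A)): towers=[A/E; B; C; D] holding=-
step 5 (pickup(C)): towers=[A/E; B; D] holding=C
step 6 (stack(C, E)): towers=[A/E/C; B; D] holding=-
goal check: towers=[A/E/C; B; D] holding=- — reached (length 6, optimal by BFS)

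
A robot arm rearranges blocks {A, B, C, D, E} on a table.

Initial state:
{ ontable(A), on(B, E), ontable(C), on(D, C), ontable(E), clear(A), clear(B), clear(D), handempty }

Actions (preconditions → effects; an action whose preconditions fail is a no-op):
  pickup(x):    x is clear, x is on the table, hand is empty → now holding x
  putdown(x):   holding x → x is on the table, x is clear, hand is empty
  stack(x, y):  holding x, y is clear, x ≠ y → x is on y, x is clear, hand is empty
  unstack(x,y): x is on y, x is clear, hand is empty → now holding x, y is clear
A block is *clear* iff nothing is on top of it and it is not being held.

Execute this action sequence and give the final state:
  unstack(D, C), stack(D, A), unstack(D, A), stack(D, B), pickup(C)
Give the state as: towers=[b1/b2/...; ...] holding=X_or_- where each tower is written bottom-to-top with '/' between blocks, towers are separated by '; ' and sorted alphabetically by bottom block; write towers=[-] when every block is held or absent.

towers=[A; E/B/D] holding=C

step 1 (unstack(D, C)): towers=[A; C; E/B] holding=D
step 2 (stack(D, A)): towers=[A/D; C; E/B] holding=-
step 3 (unstack(D, A)): towers=[A; C; E/B] holding=D
step 4 (stack(D, B)): towers=[A; C; E/B/D] holding=-
step 5 (pickup(C)): towers=[A; E/B/D] holding=C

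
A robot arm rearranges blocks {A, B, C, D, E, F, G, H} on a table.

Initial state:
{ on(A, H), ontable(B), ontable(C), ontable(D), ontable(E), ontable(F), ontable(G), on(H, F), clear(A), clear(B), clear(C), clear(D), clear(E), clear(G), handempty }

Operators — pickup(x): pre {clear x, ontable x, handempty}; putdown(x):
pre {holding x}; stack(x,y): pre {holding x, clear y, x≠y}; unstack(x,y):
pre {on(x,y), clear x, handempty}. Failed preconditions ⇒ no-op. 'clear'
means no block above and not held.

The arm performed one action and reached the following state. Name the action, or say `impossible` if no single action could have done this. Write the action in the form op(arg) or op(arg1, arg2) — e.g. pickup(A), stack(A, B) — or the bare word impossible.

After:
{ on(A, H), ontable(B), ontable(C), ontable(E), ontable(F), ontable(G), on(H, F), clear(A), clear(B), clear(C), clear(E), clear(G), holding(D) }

pickup(D)

target: towers=[B; C; E; F/H/A; G] holding=D
         pickup(G) → towers=[B; C; D; E; F/H/A] holding=G
     unstack(A, H) → towers=[B; C; D; E; F/H; G] holding=A
         pickup(E) → towers=[B; C; D; F/H/A; G] holding=E
         pickup(B) → towers=[C; D; E; F/H/A; G] holding=B
         pickup(D) → towers=[B; C; E; F/H/A; G] holding=D  ← match
         pickup(C) → towers=[B; D; E; F/H/A; G] holding=C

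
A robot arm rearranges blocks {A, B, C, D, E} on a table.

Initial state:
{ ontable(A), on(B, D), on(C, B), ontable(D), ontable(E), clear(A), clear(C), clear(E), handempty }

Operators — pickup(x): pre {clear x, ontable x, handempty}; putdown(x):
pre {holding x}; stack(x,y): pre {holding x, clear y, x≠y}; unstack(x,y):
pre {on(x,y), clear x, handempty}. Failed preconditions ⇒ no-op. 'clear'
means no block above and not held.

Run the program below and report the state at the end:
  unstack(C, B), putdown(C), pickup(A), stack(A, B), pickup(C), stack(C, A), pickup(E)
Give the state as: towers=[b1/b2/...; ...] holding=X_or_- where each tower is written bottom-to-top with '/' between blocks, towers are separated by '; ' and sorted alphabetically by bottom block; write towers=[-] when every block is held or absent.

step 1 (unstack(C, B)): towers=[A; D/B; E] holding=C
step 2 (putdown(C)): towers=[A; C; D/B; E] holding=-
step 3 (pickup(A)): towers=[C; D/B; E] holding=A
step 4 (stack(A, B)): towers=[C; D/B/A; E] holding=-
step 5 (pickup(C)): towers=[D/B/A; E] holding=C
step 6 (stack(C, A)): towers=[D/B/A/C; E] holding=-
step 7 (pickup(E)): towers=[D/B/A/C] holding=E

towers=[D/B/A/C] holding=E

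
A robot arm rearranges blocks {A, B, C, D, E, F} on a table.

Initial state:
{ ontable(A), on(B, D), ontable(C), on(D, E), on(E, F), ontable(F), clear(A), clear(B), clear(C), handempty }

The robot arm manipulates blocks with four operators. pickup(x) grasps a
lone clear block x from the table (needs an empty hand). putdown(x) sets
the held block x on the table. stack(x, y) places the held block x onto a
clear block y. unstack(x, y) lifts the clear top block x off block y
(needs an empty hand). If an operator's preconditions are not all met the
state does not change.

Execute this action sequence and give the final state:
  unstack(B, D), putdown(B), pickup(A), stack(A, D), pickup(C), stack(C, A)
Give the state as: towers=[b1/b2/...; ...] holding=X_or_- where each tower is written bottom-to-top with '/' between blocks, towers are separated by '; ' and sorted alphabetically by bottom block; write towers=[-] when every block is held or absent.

step 1 (unstack(B, D)): towers=[A; C; F/E/D] holding=B
step 2 (putdown(B)): towers=[A; B; C; F/E/D] holding=-
step 3 (pickup(A)): towers=[B; C; F/E/D] holding=A
step 4 (stack(A, D)): towers=[B; C; F/E/D/A] holding=-
step 5 (pickup(C)): towers=[B; F/E/D/A] holding=C
step 6 (stack(C, A)): towers=[B; F/E/D/A/C] holding=-

towers=[B; F/E/D/A/C] holding=-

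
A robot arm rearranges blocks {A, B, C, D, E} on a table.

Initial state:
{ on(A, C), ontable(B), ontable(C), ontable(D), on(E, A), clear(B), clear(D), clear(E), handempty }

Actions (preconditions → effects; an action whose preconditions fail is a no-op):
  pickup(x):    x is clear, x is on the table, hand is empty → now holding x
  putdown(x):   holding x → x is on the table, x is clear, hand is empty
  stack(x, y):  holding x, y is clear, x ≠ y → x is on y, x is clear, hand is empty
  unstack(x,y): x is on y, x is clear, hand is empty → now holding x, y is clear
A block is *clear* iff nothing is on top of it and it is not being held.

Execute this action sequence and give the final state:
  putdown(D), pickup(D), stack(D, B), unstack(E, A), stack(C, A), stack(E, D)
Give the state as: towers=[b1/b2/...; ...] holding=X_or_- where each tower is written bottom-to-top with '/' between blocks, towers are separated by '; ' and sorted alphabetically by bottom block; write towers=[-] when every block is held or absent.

towers=[B/D/E; C/A] holding=-

step 1 (putdown(D)) [no-op]: towers=[B; C/A/E; D] holding=-
step 2 (pickup(D)): towers=[B; C/A/E] holding=D
step 3 (stack(D, B)): towers=[B/D; C/A/E] holding=-
step 4 (unstack(E, A)): towers=[B/D; C/A] holding=E
step 5 (stack(C, A)) [no-op]: towers=[B/D; C/A] holding=E
step 6 (stack(E, D)): towers=[B/D/E; C/A] holding=-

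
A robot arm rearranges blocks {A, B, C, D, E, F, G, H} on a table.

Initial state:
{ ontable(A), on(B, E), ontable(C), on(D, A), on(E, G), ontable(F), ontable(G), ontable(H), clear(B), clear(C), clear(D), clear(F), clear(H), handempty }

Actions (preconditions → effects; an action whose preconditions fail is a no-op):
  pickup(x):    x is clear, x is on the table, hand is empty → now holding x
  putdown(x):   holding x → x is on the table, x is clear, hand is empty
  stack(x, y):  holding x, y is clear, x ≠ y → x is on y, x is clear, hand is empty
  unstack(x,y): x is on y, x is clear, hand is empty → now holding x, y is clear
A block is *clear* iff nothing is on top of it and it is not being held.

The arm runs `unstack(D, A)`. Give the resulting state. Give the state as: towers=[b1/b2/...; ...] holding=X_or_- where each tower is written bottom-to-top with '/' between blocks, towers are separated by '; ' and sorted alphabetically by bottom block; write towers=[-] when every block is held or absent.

before: towers=[A/D; C; F; G/E/B; H] holding=-
pre[unstack(D, A)]: on(D,A) ✓, clear(D) ✓, handempty ✓
all met → apply unstack(D, A)
after:  towers=[A; C; F; G/E/B; H] holding=D

towers=[A; C; F; G/E/B; H] holding=D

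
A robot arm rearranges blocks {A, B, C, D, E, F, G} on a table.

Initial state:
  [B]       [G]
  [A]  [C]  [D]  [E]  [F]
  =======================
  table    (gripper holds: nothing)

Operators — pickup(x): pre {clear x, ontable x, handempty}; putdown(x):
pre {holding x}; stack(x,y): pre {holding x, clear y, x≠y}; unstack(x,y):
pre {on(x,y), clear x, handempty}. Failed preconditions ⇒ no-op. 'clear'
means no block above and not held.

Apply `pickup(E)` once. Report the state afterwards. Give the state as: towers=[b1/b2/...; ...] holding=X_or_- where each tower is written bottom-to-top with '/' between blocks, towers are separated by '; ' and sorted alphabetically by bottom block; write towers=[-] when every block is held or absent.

towers=[A/B; C; D/G; F] holding=E

before: towers=[A/B; C; D/G; E; F] holding=-
pre[pickup(E)]: clear(E) yes, ontable(E) yes, handempty yes
all met → apply pickup(E)
after:  towers=[A/B; C; D/G; F] holding=E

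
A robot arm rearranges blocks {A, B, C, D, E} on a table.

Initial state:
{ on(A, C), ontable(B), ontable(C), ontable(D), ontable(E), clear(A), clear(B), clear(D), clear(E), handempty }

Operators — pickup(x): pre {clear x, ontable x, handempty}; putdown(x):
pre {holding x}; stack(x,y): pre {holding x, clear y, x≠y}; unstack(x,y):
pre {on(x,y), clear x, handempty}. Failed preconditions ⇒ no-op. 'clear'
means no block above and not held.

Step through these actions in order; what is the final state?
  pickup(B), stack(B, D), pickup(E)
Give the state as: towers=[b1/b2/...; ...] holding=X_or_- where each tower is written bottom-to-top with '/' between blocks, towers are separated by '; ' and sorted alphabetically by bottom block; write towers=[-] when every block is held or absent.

towers=[C/A; D/B] holding=E

step 1 (pickup(B)): towers=[C/A; D; E] holding=B
step 2 (stack(B, D)): towers=[C/A; D/B; E] holding=-
step 3 (pickup(E)): towers=[C/A; D/B] holding=E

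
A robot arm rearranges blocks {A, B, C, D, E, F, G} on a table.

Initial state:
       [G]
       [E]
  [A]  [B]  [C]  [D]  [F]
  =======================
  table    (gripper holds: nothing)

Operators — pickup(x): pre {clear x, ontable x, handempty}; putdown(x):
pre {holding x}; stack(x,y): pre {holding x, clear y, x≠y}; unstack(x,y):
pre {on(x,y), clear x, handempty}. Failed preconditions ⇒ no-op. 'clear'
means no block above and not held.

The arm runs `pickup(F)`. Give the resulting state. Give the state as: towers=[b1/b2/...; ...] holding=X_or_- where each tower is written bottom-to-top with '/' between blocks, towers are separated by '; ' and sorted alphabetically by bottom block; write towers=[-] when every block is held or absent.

towers=[A; B/E/G; C; D] holding=F

before: towers=[A; B/E/G; C; D; F] holding=-
pre[pickup(F)]: clear(F) ✓, ontable(F) ✓, handempty ✓
all met → apply pickup(F)
after:  towers=[A; B/E/G; C; D] holding=F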